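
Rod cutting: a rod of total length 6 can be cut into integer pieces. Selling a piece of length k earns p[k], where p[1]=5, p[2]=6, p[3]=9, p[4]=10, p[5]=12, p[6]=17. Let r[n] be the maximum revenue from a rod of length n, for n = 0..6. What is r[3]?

15

   n    0    1    2    3    4    5    6
r[n]    0    5   10   15   20   25   30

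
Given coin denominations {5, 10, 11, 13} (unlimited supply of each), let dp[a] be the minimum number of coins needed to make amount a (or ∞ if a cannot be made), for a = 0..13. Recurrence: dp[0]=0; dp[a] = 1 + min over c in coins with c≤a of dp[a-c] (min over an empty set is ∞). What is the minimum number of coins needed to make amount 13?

1

 a  0  1  2  3  4  5  6  7  8  9 10 11 12 13
dp  0  -  -  -  -  1  -  -  -  -  1  1  -  1
(- denotes ∞ / unreachable)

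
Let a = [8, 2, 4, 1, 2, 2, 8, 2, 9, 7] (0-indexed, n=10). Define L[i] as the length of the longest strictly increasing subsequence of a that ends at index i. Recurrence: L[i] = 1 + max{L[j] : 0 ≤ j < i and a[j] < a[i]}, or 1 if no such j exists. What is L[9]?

3

   i    0    1    2    3    4    5    6    7    8    9
a[i]    8    2    4    1    2    2    8    2    9    7
L[i]    1    1    2    1    2    2    3    2    4    3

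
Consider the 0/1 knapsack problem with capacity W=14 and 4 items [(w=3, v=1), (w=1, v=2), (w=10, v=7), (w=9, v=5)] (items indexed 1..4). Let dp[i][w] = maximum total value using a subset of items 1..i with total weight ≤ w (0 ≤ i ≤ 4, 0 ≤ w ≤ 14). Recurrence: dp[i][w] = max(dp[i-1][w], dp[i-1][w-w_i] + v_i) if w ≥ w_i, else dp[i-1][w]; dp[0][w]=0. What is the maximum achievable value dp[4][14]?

10

i\w   0   1   2   3   4   5   6   7   8   9  10  11  12  13  14
  0   0   0   0   0   0   0   0   0   0   0   0   0   0   0   0
  1   0   0   0   1   1   1   1   1   1   1   1   1   1   1   1
  2   0   2   2   2   3   3   3   3   3   3   3   3   3   3   3
  3   0   2   2   2   3   3   3   3   3   3   7   9   9   9  10
  4   0   2   2   2   3   3   3   3   3   5   7   9   9   9  10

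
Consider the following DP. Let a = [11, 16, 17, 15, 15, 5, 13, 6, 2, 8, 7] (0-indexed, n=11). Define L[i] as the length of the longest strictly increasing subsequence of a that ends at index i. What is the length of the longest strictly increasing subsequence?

   i    0    1    2    3    4    5    6    7    8    9   10
a[i]   11   16   17   15   15    5   13    6    2    8    7
L[i]    1    2    3    2    2    1    2    2    1    3    3

3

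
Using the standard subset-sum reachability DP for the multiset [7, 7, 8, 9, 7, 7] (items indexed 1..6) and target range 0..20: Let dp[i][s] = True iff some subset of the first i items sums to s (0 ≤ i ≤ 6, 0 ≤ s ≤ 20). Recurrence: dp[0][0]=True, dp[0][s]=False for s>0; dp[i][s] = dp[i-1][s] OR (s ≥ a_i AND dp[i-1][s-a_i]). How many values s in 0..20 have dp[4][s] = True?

8

i\s   0   1   2   3   4   5   6   7   8   9  10  11  12  13  14  15  16  17  18  19  20
  0   T   F   F   F   F   F   F   F   F   F   F   F   F   F   F   F   F   F   F   F   F
  1   T   F   F   F   F   F   F   T   F   F   F   F   F   F   F   F   F   F   F   F   F
  2   T   F   F   F   F   F   F   T   F   F   F   F   F   F   T   F   F   F   F   F   F
  3   T   F   F   F   F   F   F   T   T   F   F   F   F   F   T   T   F   F   F   F   F
  4   T   F   F   F   F   F   F   T   T   T   F   F   F   F   T   T   T   T   F   F   F
  5   T   F   F   F   F   F   F   T   T   T   F   F   F   F   T   T   T   T   F   F   F
  6   T   F   F   F   F   F   F   T   T   T   F   F   F   F   T   T   T   T   F   F   F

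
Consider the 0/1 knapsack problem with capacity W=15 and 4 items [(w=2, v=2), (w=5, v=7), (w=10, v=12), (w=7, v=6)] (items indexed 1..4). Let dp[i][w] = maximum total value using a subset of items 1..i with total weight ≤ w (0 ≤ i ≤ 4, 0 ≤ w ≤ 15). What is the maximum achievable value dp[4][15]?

i\w   0   1   2   3   4   5   6   7   8   9  10  11  12  13  14  15
  0   0   0   0   0   0   0   0   0   0   0   0   0   0   0   0   0
  1   0   0   2   2   2   2   2   2   2   2   2   2   2   2   2   2
  2   0   0   2   2   2   7   7   9   9   9   9   9   9   9   9   9
  3   0   0   2   2   2   7   7   9   9   9  12  12  14  14  14  19
  4   0   0   2   2   2   7   7   9   9   9  12  12  14  14  15  19

19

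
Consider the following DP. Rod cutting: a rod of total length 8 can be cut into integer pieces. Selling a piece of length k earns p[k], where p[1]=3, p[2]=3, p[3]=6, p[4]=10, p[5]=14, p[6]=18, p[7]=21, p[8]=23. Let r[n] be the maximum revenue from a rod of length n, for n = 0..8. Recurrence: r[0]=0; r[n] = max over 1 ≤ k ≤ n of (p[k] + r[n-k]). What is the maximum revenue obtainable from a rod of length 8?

24

   n    0    1    2    3    4    5    6    7    8
r[n]    0    3    6    9   12   15   18   21   24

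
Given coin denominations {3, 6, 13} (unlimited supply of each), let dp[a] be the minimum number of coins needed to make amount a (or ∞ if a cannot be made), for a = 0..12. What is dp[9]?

 a  0  1  2  3  4  5  6  7  8  9 10 11 12
dp  0  -  -  1  -  -  1  -  -  2  -  -  2
(- denotes ∞ / unreachable)

2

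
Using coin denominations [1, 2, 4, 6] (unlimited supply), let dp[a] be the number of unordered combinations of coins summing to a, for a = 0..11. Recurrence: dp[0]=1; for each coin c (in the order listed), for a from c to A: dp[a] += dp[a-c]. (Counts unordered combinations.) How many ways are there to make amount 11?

16

after  coin     0     1     2     3     4     5     6     7     8     9    10    11
          1     1     1     1     1     1     1     1     1     1     1     1     1
          2     1     1     2     2     3     3     4     4     5     5     6     6
          4     1     1     2     2     4     4     6     6     9     9    12    12
          6     1     1     2     2     4     4     7     7    11    11    16    16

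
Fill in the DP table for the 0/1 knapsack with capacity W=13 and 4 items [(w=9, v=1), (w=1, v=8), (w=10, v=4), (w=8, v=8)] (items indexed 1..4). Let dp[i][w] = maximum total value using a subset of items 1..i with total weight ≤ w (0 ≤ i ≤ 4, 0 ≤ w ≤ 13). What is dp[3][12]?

i\w   0   1   2   3   4   5   6   7   8   9  10  11  12  13
  0   0   0   0   0   0   0   0   0   0   0   0   0   0   0
  1   0   0   0   0   0   0   0   0   0   1   1   1   1   1
  2   0   8   8   8   8   8   8   8   8   8   9   9   9   9
  3   0   8   8   8   8   8   8   8   8   8   9  12  12  12
  4   0   8   8   8   8   8   8   8   8  16  16  16  16  16

12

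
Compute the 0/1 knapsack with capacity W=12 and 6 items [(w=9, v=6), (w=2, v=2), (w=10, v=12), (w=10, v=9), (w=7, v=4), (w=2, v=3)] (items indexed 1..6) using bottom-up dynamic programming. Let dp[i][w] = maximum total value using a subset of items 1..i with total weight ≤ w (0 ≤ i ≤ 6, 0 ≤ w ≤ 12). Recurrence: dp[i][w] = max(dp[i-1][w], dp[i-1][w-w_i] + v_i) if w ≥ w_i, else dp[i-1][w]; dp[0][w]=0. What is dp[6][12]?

i\w   0   1   2   3   4   5   6   7   8   9  10  11  12
  0   0   0   0   0   0   0   0   0   0   0   0   0   0
  1   0   0   0   0   0   0   0   0   0   6   6   6   6
  2   0   0   2   2   2   2   2   2   2   6   6   8   8
  3   0   0   2   2   2   2   2   2   2   6  12  12  14
  4   0   0   2   2   2   2   2   2   2   6  12  12  14
  5   0   0   2   2   2   2   2   4   4   6  12  12  14
  6   0   0   3   3   5   5   5   5   5   7  12  12  15

15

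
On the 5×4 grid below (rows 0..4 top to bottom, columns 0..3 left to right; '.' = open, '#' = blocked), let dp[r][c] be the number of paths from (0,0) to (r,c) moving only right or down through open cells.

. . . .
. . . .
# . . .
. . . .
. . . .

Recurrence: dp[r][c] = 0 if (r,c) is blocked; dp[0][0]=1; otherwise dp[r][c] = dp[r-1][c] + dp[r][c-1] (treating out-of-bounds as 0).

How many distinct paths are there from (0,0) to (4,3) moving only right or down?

r\c   0   1   2   3
  0   1   1   1   1
  1   1   2   3   4
  2   0   2   5   9
  3   0   2   7  16
  4   0   2   9  25

25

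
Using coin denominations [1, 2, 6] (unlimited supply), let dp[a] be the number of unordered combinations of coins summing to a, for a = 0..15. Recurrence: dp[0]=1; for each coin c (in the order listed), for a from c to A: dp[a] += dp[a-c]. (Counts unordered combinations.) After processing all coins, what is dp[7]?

5

after  coin     0     1     2     3     4     5     6     7     8     9    10    11    12    13    14    15
          1     1     1     1     1     1     1     1     1     1     1     1     1     1     1     1     1
          2     1     1     2     2     3     3     4     4     5     5     6     6     7     7     8     8
          6     1     1     2     2     3     3     5     5     7     7     9     9    12    12    15    15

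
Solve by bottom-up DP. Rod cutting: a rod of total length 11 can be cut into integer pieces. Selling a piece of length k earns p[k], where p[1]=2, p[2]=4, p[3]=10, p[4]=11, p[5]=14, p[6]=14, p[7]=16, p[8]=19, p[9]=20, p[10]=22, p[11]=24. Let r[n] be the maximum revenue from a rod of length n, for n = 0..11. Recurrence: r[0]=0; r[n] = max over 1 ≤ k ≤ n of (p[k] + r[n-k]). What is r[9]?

   n    0    1    2    3    4    5    6    7    8    9   10   11
r[n]    0    2    4   10   12   14   20   22   24   30   32   34

30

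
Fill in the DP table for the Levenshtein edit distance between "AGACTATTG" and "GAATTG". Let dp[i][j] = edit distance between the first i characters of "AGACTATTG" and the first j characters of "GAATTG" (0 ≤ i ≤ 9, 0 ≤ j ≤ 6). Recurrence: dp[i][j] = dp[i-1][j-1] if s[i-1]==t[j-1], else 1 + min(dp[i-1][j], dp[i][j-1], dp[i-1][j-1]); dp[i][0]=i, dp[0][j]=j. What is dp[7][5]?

   ''  G  A  A  T  T  G
''  0  1  2  3  4  5  6
 A  1  1  1  2  3  4  5
 G  2  1  2  2  3  4  4
 A  3  2  1  2  3  4  5
 C  4  3  2  2  3  4  5
 T  5  4  3  3  2  3  4
 A  6  5  4  3  3  3  4
 T  7  6  5  4  3  3  4
 T  8  7  6  5  4  3  4
 G  9  8  7  6  5  4  3

3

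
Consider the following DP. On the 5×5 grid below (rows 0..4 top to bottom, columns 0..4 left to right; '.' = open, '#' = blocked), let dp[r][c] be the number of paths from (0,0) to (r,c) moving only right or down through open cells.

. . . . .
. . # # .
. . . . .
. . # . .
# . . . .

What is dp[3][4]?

r\c   0   1   2   3   4
  0   1   1   1   1   1
  1   1   2   0   0   1
  2   1   3   3   3   4
  3   1   4   0   3   7
  4   0   4   4   7  14

7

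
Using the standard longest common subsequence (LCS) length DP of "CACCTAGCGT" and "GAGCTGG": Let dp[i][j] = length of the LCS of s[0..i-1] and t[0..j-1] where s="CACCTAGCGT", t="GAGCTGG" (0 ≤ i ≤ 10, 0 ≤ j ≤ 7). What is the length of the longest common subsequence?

   ''  G  A  G  C  T  G  G
''  0  0  0  0  0  0  0  0
 C  0  0  0  0  1  1  1  1
 A  0  0  1  1  1  1  1  1
 C  0  0  1  1  2  2  2  2
 C  0  0  1  1  2  2  2  2
 T  0  0  1  1  2  3  3  3
 A  0  0  1  1  2  3  3  3
 G  0  1  1  2  2  3  4  4
 C  0  1  1  2  3  3  4  4
 G  0  1  1  2  3  3  4  5
 T  0  1  1  2  3  4  4  5

5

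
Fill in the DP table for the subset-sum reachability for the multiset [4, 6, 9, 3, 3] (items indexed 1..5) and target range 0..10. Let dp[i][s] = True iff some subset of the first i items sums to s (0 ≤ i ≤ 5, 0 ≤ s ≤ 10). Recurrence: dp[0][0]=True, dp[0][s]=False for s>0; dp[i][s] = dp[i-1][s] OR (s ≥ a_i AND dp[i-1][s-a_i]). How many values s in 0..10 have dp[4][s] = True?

i\s   0   1   2   3   4   5   6   7   8   9  10
  0   T   F   F   F   F   F   F   F   F   F   F
  1   T   F   F   F   T   F   F   F   F   F   F
  2   T   F   F   F   T   F   T   F   F   F   T
  3   T   F   F   F   T   F   T   F   F   T   T
  4   T   F   F   T   T   F   T   T   F   T   T
  5   T   F   F   T   T   F   T   T   F   T   T

7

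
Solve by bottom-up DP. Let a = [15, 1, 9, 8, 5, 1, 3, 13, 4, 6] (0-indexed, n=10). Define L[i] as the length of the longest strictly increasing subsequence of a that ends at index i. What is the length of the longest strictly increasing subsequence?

   i    0    1    2    3    4    5    6    7    8    9
a[i]   15    1    9    8    5    1    3   13    4    6
L[i]    1    1    2    2    2    1    2    3    3    4

4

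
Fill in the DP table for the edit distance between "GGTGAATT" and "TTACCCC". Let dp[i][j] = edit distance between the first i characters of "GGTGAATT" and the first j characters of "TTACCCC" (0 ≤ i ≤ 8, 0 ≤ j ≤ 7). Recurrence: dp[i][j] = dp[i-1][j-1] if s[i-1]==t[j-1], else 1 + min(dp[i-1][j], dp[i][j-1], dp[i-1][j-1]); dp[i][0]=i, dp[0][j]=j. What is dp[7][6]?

   ''  T  T  A  C  C  C  C
''  0  1  2  3  4  5  6  7
 G  1  1  2  3  4  5  6  7
 G  2  2  2  3  4  5  6  7
 T  3  2  2  3  4  5  6  7
 G  4  3  3  3  4  5  6  7
 A  5  4  4  3  4  5  6  7
 A  6  5  5  4  4  5  6  7
 T  7  6  5  5  5  5  6  7
 T  8  7  6  6  6  6  6  7

6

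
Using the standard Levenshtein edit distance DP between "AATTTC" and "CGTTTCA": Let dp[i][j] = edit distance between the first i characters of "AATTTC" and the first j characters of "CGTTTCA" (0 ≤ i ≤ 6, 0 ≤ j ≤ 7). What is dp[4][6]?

4

   ''  C  G  T  T  T  C  A
''  0  1  2  3  4  5  6  7
 A  1  1  2  3  4  5  6  6
 A  2  2  2  3  4  5  6  6
 T  3  3  3  2  3  4  5  6
 T  4  4  4  3  2  3  4  5
 T  5  5  5  4  3  2  3  4
 C  6  5  6  5  4  3  2  3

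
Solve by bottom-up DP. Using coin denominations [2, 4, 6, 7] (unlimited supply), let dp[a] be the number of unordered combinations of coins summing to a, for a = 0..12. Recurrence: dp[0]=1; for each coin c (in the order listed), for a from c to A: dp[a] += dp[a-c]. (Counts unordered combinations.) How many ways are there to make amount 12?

after  coin     0     1     2     3     4     5     6     7     8     9    10    11    12
          2     1     0     1     0     1     0     1     0     1     0     1     0     1
          4     1     0     1     0     2     0     2     0     3     0     3     0     4
          6     1     0     1     0     2     0     3     0     4     0     5     0     7
          7     1     0     1     0     2     0     3     1     4     1     5     2     7

7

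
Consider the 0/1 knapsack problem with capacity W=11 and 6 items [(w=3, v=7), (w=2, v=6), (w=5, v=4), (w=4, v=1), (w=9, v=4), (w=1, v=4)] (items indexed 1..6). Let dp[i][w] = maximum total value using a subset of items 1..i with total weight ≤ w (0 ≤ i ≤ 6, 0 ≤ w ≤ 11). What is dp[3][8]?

13

i\w   0   1   2   3   4   5   6   7   8   9  10  11
  0   0   0   0   0   0   0   0   0   0   0   0   0
  1   0   0   0   7   7   7   7   7   7   7   7   7
  2   0   0   6   7   7  13  13  13  13  13  13  13
  3   0   0   6   7   7  13  13  13  13  13  17  17
  4   0   0   6   7   7  13  13  13  13  14  17  17
  5   0   0   6   7   7  13  13  13  13  14  17  17
  6   0   4   6  10  11  13  17  17  17  17  18  21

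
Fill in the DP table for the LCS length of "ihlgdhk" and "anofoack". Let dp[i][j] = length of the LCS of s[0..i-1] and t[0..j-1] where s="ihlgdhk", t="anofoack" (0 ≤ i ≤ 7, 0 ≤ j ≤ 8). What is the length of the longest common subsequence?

1

   ''  a  n  o  f  o  a  c  k
''  0  0  0  0  0  0  0  0  0
 i  0  0  0  0  0  0  0  0  0
 h  0  0  0  0  0  0  0  0  0
 l  0  0  0  0  0  0  0  0  0
 g  0  0  0  0  0  0  0  0  0
 d  0  0  0  0  0  0  0  0  0
 h  0  0  0  0  0  0  0  0  0
 k  0  0  0  0  0  0  0  0  1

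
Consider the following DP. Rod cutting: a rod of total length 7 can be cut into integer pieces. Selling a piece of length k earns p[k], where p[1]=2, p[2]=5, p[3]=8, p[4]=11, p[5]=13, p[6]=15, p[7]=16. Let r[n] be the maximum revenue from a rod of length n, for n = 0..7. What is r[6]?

   n    0    1    2    3    4    5    6    7
r[n]    0    2    5    8   11   13   16   19

16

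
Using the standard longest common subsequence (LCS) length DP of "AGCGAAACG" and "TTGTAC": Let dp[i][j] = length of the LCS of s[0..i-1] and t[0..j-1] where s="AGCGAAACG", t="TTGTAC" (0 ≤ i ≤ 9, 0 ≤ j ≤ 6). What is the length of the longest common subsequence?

   ''  T  T  G  T  A  C
''  0  0  0  0  0  0  0
 A  0  0  0  0  0  1  1
 G  0  0  0  1  1  1  1
 C  0  0  0  1  1  1  2
 G  0  0  0  1  1  1  2
 A  0  0  0  1  1  2  2
 A  0  0  0  1  1  2  2
 A  0  0  0  1  1  2  2
 C  0  0  0  1  1  2  3
 G  0  0  0  1  1  2  3

3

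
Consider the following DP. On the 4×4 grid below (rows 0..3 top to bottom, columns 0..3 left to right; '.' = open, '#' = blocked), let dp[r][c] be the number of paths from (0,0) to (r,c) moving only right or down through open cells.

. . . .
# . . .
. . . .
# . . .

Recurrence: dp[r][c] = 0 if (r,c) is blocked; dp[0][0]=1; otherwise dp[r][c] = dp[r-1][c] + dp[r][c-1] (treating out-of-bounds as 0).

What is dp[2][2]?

3

r\c   0   1   2   3
  0   1   1   1   1
  1   0   1   2   3
  2   0   1   3   6
  3   0   1   4  10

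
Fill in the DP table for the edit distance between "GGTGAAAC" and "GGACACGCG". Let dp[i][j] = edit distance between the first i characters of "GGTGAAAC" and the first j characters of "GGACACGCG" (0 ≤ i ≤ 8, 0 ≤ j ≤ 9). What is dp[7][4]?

   ''  G  G  A  C  A  C  G  C  G
''  0  1  2  3  4  5  6  7  8  9
 G  1  0  1  2  3  4  5  6  7  8
 G  2  1  0  1  2  3  4  5  6  7
 T  3  2  1  1  2  3  4  5  6  7
 G  4  3  2  2  2  3  4  4  5  6
 A  5  4  3  2  3  2  3  4  5  6
 A  6  5  4  3  3  3  3  4  5  6
 A  7  6  5  4  4  3  4  4  5  6
 C  8  7  6  5  4  4  3  4  4  5

4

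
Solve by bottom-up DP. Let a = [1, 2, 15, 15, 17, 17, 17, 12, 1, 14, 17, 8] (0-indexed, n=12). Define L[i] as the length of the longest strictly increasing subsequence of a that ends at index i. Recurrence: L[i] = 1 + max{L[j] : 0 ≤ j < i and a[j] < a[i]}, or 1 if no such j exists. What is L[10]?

5

   i    0    1    2    3    4    5    6    7    8    9   10   11
a[i]    1    2   15   15   17   17   17   12    1   14   17    8
L[i]    1    2    3    3    4    4    4    3    1    4    5    3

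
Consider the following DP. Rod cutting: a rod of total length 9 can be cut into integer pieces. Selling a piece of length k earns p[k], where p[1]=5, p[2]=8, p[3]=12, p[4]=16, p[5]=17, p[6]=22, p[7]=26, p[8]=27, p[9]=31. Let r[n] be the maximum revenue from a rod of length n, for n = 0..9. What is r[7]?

   n    0    1    2    3    4    5    6    7    8    9
r[n]    0    5   10   15   20   25   30   35   40   45

35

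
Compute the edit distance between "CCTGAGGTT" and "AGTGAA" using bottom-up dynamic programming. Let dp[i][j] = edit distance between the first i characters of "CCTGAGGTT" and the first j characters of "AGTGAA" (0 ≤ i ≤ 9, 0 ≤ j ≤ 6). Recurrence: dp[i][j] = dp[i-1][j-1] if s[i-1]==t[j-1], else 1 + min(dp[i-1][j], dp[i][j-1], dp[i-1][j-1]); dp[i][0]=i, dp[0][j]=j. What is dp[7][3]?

   ''  A  G  T  G  A  A
''  0  1  2  3  4  5  6
 C  1  1  2  3  4  5  6
 C  2  2  2  3  4  5  6
 T  3  3  3  2  3  4  5
 G  4  4  3  3  2  3  4
 A  5  4  4  4  3  2  3
 G  6  5  4  5  4  3  3
 G  7  6  5  5  5  4  4
 T  8  7  6  5  6  5  5
 T  9  8  7  6  6  6  6

5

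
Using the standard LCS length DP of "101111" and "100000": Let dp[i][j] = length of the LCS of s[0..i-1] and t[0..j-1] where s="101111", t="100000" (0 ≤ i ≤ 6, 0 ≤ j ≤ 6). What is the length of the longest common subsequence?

   ''  1  0  0  0  0  0
''  0  0  0  0  0  0  0
 1  0  1  1  1  1  1  1
 0  0  1  2  2  2  2  2
 1  0  1  2  2  2  2  2
 1  0  1  2  2  2  2  2
 1  0  1  2  2  2  2  2
 1  0  1  2  2  2  2  2

2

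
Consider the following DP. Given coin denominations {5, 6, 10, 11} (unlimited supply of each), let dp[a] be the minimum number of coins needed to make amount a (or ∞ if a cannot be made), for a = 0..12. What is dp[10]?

 a  0  1  2  3  4  5  6  7  8  9 10 11 12
dp  0  -  -  -  -  1  1  -  -  -  1  1  2
(- denotes ∞ / unreachable)

1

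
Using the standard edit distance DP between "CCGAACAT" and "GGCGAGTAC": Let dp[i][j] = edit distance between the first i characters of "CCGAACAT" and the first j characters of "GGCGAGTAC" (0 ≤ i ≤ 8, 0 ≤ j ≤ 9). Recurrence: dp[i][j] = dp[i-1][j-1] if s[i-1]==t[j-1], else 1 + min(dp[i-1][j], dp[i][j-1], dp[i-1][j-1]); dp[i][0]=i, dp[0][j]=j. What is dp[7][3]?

5

   ''  G  G  C  G  A  G  T  A  C
''  0  1  2  3  4  5  6  7  8  9
 C  1  1  2  2  3  4  5  6  7  8
 C  2  2  2  2  3  4  5  6  7  7
 G  3  2  2  3  2  3  4  5  6  7
 A  4  3  3  3  3  2  3  4  5  6
 A  5  4  4  4  4  3  3  4  4  5
 C  6  5  5  4  5  4  4  4  5  4
 A  7  6  6  5  5  5  5  5  4  5
 T  8  7  7  6  6  6  6  5  5  5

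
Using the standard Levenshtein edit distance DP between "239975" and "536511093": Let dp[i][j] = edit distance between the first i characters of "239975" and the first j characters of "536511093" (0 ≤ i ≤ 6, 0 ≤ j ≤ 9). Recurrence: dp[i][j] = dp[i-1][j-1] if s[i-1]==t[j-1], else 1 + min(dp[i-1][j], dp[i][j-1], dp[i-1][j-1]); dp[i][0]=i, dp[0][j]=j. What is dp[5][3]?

4

   ''  5  3  6  5  1  1  0  9  3
''  0  1  2  3  4  5  6  7  8  9
 2  1  1  2  3  4  5  6  7  8  9
 3  2  2  1  2  3  4  5  6  7  8
 9  3  3  2  2  3  4  5  6  6  7
 9  4  4  3  3  3  4  5  6  6  7
 7  5  5  4  4  4  4  5  6  7  7
 5  6  5  5  5  4  5  5  6  7  8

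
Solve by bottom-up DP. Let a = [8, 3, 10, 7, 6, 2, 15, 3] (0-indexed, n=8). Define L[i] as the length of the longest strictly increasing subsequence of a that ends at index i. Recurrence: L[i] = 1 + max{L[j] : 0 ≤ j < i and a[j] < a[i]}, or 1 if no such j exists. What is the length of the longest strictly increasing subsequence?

   i    0    1    2    3    4    5    6    7
a[i]    8    3   10    7    6    2   15    3
L[i]    1    1    2    2    2    1    3    2

3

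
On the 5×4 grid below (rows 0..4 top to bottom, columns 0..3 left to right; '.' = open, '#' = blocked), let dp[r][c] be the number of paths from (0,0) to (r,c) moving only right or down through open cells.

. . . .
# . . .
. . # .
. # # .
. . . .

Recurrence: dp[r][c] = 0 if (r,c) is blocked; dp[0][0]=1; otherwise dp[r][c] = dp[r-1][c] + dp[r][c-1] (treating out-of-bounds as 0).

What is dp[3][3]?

r\c   0   1   2   3
  0   1   1   1   1
  1   0   1   2   3
  2   0   1   0   3
  3   0   0   0   3
  4   0   0   0   3

3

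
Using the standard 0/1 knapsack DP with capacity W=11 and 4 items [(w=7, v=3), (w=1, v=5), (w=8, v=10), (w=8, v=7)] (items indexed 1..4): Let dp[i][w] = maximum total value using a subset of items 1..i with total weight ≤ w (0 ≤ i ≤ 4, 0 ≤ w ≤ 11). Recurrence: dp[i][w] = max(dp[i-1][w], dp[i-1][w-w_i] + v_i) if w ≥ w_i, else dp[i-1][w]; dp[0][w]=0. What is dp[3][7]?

i\w   0   1   2   3   4   5   6   7   8   9  10  11
  0   0   0   0   0   0   0   0   0   0   0   0   0
  1   0   0   0   0   0   0   0   3   3   3   3   3
  2   0   5   5   5   5   5   5   5   8   8   8   8
  3   0   5   5   5   5   5   5   5  10  15  15  15
  4   0   5   5   5   5   5   5   5  10  15  15  15

5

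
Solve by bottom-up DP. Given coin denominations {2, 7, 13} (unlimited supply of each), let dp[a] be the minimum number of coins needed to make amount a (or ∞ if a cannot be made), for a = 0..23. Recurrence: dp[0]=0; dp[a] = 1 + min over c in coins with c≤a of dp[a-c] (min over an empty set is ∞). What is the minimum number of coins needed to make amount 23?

4

 a  0  1  2  3  4  5  6  7  8  9 10 11 12 13 14 15 16 17 18 19 20 21 22 23
dp  0  -  1  -  2  -  3  1  4  2  5  3  6  1  2  2  3  3  4  4  2  3  3  4
(- denotes ∞ / unreachable)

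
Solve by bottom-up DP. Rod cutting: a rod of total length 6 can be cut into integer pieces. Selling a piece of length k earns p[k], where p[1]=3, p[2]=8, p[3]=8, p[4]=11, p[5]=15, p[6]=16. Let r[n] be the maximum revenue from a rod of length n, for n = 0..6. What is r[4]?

   n    0    1    2    3    4    5    6
r[n]    0    3    8   11   16   19   24

16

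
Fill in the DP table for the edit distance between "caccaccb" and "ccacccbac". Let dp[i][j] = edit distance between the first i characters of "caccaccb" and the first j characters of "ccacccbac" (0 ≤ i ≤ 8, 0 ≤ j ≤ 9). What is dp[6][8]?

4

   ''  c  c  a  c  c  c  b  a  c
''  0  1  2  3  4  5  6  7  8  9
 c  1  0  1  2  3  4  5  6  7  8
 a  2  1  1  1  2  3  4  5  6  7
 c  3  2  1  2  1  2  3  4  5  6
 c  4  3  2  2  2  1  2  3  4  5
 a  5  4  3  2  3  2  2  3  3  4
 c  6  5  4  3  2  3  2  3  4  3
 c  7  6  5  4  3  2  3  3  4  4
 b  8  7  6  5  4  3  3  3  4  5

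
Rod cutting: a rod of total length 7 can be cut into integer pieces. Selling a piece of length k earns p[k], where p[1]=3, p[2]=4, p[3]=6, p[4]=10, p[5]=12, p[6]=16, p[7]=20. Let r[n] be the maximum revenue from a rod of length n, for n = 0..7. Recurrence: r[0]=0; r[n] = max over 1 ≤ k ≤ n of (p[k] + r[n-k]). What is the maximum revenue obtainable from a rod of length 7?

21

   n    0    1    2    3    4    5    6    7
r[n]    0    3    6    9   12   15   18   21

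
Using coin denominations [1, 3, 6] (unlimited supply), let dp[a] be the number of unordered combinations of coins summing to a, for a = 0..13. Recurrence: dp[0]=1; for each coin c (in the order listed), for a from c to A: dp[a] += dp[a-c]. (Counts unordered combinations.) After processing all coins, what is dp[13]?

9

after  coin     0     1     2     3     4     5     6     7     8     9    10    11    12    13
          1     1     1     1     1     1     1     1     1     1     1     1     1     1     1
          3     1     1     1     2     2     2     3     3     3     4     4     4     5     5
          6     1     1     1     2     2     2     4     4     4     6     6     6     9     9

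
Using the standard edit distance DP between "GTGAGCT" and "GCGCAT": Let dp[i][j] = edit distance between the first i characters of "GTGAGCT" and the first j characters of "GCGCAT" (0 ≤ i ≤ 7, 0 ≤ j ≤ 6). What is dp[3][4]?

2

   ''  G  C  G  C  A  T
''  0  1  2  3  4  5  6
 G  1  0  1  2  3  4  5
 T  2  1  1  2  3  4  4
 G  3  2  2  1  2  3  4
 A  4  3  3  2  2  2  3
 G  5  4  4  3  3  3  3
 C  6  5  4  4  3  4  4
 T  7  6  5  5  4  4  4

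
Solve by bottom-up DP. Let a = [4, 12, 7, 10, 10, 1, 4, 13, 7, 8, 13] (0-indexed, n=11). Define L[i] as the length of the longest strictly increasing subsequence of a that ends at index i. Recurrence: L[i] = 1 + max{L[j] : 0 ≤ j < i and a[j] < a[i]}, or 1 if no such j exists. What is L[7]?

   i    0    1    2    3    4    5    6    7    8    9   10
a[i]    4   12    7   10   10    1    4   13    7    8   13
L[i]    1    2    2    3    3    1    2    4    3    4    5

4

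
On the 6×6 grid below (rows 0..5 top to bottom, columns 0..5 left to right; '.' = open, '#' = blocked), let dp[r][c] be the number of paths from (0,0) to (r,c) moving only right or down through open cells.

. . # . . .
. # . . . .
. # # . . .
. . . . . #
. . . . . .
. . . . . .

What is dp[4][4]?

5

r\c   0   1   2   3   4   5
  0   1   1   0   0   0   0
  1   1   0   0   0   0   0
  2   1   0   0   0   0   0
  3   1   1   1   1   1   0
  4   1   2   3   4   5   5
  5   1   3   6  10  15  20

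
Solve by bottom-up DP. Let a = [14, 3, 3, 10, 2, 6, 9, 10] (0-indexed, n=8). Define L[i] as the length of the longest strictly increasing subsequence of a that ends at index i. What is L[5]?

   i    0    1    2    3    4    5    6    7
a[i]   14    3    3   10    2    6    9   10
L[i]    1    1    1    2    1    2    3    4

2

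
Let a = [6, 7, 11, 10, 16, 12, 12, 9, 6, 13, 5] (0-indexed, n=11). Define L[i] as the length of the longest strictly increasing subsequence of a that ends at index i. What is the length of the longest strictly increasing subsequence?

   i    0    1    2    3    4    5    6    7    8    9   10
a[i]    6    7   11   10   16   12   12    9    6   13    5
L[i]    1    2    3    3    4    4    4    3    1    5    1

5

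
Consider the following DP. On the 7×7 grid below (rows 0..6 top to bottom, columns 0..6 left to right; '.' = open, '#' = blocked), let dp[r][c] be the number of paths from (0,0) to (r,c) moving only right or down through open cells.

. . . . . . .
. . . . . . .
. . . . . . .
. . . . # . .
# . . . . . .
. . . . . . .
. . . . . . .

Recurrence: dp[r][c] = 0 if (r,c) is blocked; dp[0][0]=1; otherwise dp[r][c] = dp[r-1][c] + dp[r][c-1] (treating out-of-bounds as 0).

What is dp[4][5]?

r\c   0   1   2   3   4   5   6
  0   1   1   1   1   1   1   1
  1   1   2   3   4   5   6   7
  2   1   3   6  10  15  21  28
  3   1   4  10  20   0  21  49
  4   0   4  14  34  34  55 104
  5   0   4  18  52  86 141 245
  6   0   4  22  74 160 301 546

55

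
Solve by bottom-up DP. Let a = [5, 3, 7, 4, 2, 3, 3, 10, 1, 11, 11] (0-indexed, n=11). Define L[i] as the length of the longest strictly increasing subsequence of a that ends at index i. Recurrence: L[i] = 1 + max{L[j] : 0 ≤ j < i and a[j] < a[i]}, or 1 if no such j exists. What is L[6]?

2

   i    0    1    2    3    4    5    6    7    8    9   10
a[i]    5    3    7    4    2    3    3   10    1   11   11
L[i]    1    1    2    2    1    2    2    3    1    4    4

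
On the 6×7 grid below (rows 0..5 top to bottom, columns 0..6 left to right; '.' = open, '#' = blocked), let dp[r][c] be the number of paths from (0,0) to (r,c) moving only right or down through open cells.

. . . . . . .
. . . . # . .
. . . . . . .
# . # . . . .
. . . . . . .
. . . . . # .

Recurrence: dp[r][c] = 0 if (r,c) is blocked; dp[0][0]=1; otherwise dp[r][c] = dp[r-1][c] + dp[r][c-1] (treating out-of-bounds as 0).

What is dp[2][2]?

r\c   0   1   2   3   4   5   6
  0   1   1   1   1   1   1   1
  1   1   2   3   4   0   1   2
  2   1   3   6  10  10  11  13
  3   0   3   0  10  20  31  44
  4   0   3   3  13  33  64 108
  5   0   3   6  19  52   0 108

6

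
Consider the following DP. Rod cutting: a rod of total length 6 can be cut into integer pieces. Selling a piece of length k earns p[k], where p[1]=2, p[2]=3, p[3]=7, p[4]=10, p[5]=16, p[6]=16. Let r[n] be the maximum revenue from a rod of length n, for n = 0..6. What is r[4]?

   n    0    1    2    3    4    5    6
r[n]    0    2    4    7   10   16   18

10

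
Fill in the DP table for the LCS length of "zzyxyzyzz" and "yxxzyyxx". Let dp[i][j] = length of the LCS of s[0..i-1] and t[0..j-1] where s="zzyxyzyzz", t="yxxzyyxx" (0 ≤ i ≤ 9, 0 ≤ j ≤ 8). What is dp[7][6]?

4

   ''  y  x  x  z  y  y  x  x
''  0  0  0  0  0  0  0  0  0
 z  0  0  0  0  1  1  1  1  1
 z  0  0  0  0  1  1  1  1  1
 y  0  1  1  1  1  2  2  2  2
 x  0  1  2  2  2  2  2  3  3
 y  0  1  2  2  2  3  3  3  3
 z  0  1  2  2  3  3  3  3  3
 y  0  1  2  2  3  4  4  4  4
 z  0  1  2  2  3  4  4  4  4
 z  0  1  2  2  3  4  4  4  4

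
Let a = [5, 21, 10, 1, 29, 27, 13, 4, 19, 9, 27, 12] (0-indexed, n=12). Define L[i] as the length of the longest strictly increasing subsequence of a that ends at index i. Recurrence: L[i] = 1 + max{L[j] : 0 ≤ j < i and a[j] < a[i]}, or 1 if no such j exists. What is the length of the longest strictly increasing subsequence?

   i    0    1    2    3    4    5    6    7    8    9   10   11
a[i]    5   21   10    1   29   27   13    4   19    9   27   12
L[i]    1    2    2    1    3    3    3    2    4    3    5    4

5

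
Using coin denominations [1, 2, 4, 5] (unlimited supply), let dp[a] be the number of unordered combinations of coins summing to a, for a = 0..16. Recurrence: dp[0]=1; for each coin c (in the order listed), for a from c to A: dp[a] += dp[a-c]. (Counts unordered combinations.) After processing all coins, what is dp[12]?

24

after  coin     0     1     2     3     4     5     6     7     8     9    10    11    12    13    14    15    16
          1     1     1     1     1     1     1     1     1     1     1     1     1     1     1     1     1     1
          2     1     1     2     2     3     3     4     4     5     5     6     6     7     7     8     8     9
          4     1     1     2     2     4     4     6     6     9     9    12    12    16    16    20    20    25
          5     1     1     2     2     4     5     7     8    11    13    17    19    24    27    33    37    44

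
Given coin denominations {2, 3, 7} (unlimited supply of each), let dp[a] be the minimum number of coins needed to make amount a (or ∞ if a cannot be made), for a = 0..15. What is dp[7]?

 a  0  1  2  3  4  5  6  7  8  9 10 11 12 13 14 15
dp  0  -  1  1  2  2  2  1  3  2  2  3  3  3  2  4
(- denotes ∞ / unreachable)

1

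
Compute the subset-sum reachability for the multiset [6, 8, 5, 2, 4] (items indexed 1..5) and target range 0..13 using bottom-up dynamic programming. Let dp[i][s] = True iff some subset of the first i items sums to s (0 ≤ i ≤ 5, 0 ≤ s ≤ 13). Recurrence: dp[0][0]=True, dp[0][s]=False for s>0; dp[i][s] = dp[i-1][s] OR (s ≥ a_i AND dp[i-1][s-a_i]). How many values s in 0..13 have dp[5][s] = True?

i\s   0   1   2   3   4   5   6   7   8   9  10  11  12  13
  0   T   F   F   F   F   F   F   F   F   F   F   F   F   F
  1   T   F   F   F   F   F   T   F   F   F   F   F   F   F
  2   T   F   F   F   F   F   T   F   T   F   F   F   F   F
  3   T   F   F   F   F   T   T   F   T   F   F   T   F   T
  4   T   F   T   F   F   T   T   T   T   F   T   T   F   T
  5   T   F   T   F   T   T   T   T   T   T   T   T   T   T

12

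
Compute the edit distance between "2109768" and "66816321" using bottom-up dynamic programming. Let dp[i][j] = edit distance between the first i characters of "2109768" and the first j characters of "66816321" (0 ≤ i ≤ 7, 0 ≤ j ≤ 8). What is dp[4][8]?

   ''  6  6  8  1  6  3  2  1
''  0  1  2  3  4  5  6  7  8
 2  1  1  2  3  4  5  6  6  7
 1  2  2  2  3  3  4  5  6  6
 0  3  3  3  3  4  4  5  6  7
 9  4  4  4  4  4  5  5  6  7
 7  5  5  5  5  5  5  6  6  7
 6  6  5  5  6  6  5  6  7  7
 8  7  6  6  5  6  6  6  7  8

7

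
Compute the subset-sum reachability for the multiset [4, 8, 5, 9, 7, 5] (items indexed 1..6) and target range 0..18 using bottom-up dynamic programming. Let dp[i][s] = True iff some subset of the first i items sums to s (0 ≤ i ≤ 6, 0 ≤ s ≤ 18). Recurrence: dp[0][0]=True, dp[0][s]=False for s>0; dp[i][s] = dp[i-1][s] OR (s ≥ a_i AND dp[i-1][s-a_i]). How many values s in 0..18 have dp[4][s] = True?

i\s   0   1   2   3   4   5   6   7   8   9  10  11  12  13  14  15  16  17  18
  0   T   F   F   F   F   F   F   F   F   F   F   F   F   F   F   F   F   F   F
  1   T   F   F   F   T   F   F   F   F   F   F   F   F   F   F   F   F   F   F
  2   T   F   F   F   T   F   F   F   T   F   F   F   T   F   F   F   F   F   F
  3   T   F   F   F   T   T   F   F   T   T   F   F   T   T   F   F   F   T   F
  4   T   F   F   F   T   T   F   F   T   T   F   F   T   T   T   F   F   T   T
  5   T   F   F   F   T   T   F   T   T   T   F   T   T   T   T   T   T   T   T
  6   T   F   F   F   T   T   F   T   T   T   T   T   T   T   T   T   T   T   T

10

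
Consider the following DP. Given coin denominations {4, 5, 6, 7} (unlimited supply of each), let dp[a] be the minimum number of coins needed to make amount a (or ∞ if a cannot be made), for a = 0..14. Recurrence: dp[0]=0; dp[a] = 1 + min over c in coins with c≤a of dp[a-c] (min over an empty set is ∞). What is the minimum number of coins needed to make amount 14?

 a  0  1  2  3  4  5  6  7  8  9 10 11 12 13 14
dp  0  -  -  -  1  1  1  1  2  2  2  2  2  2  2
(- denotes ∞ / unreachable)

2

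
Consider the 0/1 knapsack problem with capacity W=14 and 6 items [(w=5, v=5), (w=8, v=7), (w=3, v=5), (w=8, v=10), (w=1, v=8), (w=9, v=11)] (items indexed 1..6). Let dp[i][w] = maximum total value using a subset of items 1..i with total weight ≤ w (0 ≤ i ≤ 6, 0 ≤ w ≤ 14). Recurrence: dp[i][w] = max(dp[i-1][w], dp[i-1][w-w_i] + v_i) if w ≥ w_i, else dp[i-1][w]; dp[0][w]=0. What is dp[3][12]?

12

i\w   0   1   2   3   4   5   6   7   8   9  10  11  12  13  14
  0   0   0   0   0   0   0   0   0   0   0   0   0   0   0   0
  1   0   0   0   0   0   5   5   5   5   5   5   5   5   5   5
  2   0   0   0   0   0   5   5   5   7   7   7   7   7  12  12
  3   0   0   0   5   5   5   5   5  10  10  10  12  12  12  12
  4   0   0   0   5   5   5   5   5  10  10  10  15  15  15  15
  5   0   8   8   8  13  13  13  13  13  18  18  18  23  23  23
  6   0   8   8   8  13  13  13  13  13  18  19  19  23  24  24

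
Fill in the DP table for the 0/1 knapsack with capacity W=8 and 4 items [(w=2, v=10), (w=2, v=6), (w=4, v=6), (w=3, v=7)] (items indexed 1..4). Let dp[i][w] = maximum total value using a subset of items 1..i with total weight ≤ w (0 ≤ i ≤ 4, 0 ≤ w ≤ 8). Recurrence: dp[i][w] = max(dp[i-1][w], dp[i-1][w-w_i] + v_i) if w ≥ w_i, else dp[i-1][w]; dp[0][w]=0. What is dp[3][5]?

i\w   0   1   2   3   4   5   6   7   8
  0   0   0   0   0   0   0   0   0   0
  1   0   0  10  10  10  10  10  10  10
  2   0   0  10  10  16  16  16  16  16
  3   0   0  10  10  16  16  16  16  22
  4   0   0  10  10  16  17  17  23  23

16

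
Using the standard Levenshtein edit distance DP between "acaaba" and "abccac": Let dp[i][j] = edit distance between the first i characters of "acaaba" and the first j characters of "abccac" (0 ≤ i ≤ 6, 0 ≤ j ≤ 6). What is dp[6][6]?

   ''  a  b  c  c  a  c
''  0  1  2  3  4  5  6
 a  1  0  1  2  3  4  5
 c  2  1  1  1  2  3  4
 a  3  2  2  2  2  2  3
 a  4  3  3  3  3  2  3
 b  5  4  3  4  4  3  3
 a  6  5  4  4  5  4  4

4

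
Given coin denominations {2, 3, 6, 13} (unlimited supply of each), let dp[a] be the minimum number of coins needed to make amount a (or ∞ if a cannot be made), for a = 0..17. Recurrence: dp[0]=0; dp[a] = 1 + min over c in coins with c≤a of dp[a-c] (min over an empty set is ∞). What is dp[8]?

 a  0  1  2  3  4  5  6  7  8  9 10 11 12 13 14 15 16 17
dp  0  -  1  1  2  2  1  3  2  2  3  3  2  1  3  2  2  3
(- denotes ∞ / unreachable)

2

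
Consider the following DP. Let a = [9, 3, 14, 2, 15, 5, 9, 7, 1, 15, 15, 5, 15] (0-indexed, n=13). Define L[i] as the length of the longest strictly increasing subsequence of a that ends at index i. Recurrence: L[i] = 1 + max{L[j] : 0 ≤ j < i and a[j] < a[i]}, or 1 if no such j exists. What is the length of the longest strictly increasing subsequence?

4

   i    0    1    2    3    4    5    6    7    8    9   10   11   12
a[i]    9    3   14    2   15    5    9    7    1   15   15    5   15
L[i]    1    1    2    1    3    2    3    3    1    4    4    2    4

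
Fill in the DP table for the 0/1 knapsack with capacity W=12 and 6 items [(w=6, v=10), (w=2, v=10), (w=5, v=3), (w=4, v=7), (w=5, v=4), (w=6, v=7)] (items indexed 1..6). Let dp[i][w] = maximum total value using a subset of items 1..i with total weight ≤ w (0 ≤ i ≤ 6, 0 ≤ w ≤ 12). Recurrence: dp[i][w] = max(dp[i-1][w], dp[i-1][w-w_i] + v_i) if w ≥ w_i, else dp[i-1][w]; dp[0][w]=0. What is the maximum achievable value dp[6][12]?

27

i\w   0   1   2   3   4   5   6   7   8   9  10  11  12
  0   0   0   0   0   0   0   0   0   0   0   0   0   0
  1   0   0   0   0   0   0  10  10  10  10  10  10  10
  2   0   0  10  10  10  10  10  10  20  20  20  20  20
  3   0   0  10  10  10  10  10  13  20  20  20  20  20
  4   0   0  10  10  10  10  17  17  20  20  20  20  27
  5   0   0  10  10  10  10  17  17  20  20  20  21  27
  6   0   0  10  10  10  10  17  17  20  20  20  21  27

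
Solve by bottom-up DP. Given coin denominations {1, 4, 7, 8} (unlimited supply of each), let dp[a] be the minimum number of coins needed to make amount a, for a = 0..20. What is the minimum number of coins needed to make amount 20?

3

 a  0  1  2  3  4  5  6  7  8  9 10 11 12 13 14 15 16 17 18 19 20
dp  0  1  2  3  1  2  3  1  1  2  3  2  2  3  2  2  2  3  3  3  3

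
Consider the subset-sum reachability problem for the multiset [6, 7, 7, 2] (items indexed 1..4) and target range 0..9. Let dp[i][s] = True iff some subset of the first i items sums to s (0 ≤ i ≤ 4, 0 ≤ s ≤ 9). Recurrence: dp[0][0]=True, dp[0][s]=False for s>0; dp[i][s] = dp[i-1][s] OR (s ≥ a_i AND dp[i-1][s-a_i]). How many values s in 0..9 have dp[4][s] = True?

i\s   0   1   2   3   4   5   6   7   8   9
  0   T   F   F   F   F   F   F   F   F   F
  1   T   F   F   F   F   F   T   F   F   F
  2   T   F   F   F   F   F   T   T   F   F
  3   T   F   F   F   F   F   T   T   F   F
  4   T   F   T   F   F   F   T   T   T   T

6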